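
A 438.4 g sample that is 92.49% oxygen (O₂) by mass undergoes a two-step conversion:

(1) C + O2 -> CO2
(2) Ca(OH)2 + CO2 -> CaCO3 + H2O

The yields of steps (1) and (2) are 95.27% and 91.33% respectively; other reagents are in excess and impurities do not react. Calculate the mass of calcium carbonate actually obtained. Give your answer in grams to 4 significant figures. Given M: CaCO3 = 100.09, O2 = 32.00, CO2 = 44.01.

1104 g

Pure O2 = 438.4 × 0.9249 = 405.48 g.
n(O2) = 405.48 / 32.00 = 12.671 mol.
Step 1 (O2:CO2 = 1:1): theoretical n(CO2) = 12.671 mol; at 95.27% yield, n(CO2) = 12.072 mol.
Step 2 (CO2:CaCO3 = 1:1): theoretical n(CaCO3) = 12.072 mol, so theoretical mass = 12.072 × 100.09 = 1208.3 g.
At 91.33% yield, actual mass of CaCO3 = 1208.3 × 0.9133 = 1103.5 g.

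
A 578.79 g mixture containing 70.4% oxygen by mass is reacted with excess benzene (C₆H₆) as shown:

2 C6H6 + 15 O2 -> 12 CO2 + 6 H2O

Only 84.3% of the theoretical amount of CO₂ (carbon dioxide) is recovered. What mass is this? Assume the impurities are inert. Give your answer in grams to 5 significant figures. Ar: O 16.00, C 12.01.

377.93 g

Pure O2 available = 578.79 g × 0.704 = 407.468 g.
M(O2) = 2(16.00) = 32.00 g/mol.
M(CO2) = 12.01 + 2(16.00) = 44.01 g/mol.
n(O2) = 407.468 g / 32.00 g/mol = 12.7334 mol.
From the equation the O2:CO2 mole ratio is 15:12, so n(CO2) = 12.7334 × 12/15 = 10.1867 mol.
Mass of CO2 = 10.1867 mol × 44.01 g/mol = 448.317 g.
Actual mass collected = 448.317 g × 0.843 = 377.931 g.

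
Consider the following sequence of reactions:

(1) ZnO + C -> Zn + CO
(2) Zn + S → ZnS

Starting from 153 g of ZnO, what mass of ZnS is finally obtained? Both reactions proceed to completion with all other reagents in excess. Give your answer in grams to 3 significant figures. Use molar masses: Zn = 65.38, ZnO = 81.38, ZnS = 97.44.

n(ZnO) = 153.0 / 81.38 = 1.880 mol.
Step 1 gives a 1:1 ratio of ZnO to Zn, so n(Zn) = 1.880 mol.
In step 2 the Zn:ZnS ratio is 1:1, so n(ZnS) = 1.880 mol.
Mass of ZnS = 1.880 × 97.44 = 183.2 g.

183 g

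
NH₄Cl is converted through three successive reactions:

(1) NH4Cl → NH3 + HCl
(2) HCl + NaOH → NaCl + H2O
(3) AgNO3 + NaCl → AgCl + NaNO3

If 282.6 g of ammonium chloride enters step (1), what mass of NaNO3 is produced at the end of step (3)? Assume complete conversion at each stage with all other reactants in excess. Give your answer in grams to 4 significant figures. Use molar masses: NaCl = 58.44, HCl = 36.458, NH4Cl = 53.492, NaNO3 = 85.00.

449.1 g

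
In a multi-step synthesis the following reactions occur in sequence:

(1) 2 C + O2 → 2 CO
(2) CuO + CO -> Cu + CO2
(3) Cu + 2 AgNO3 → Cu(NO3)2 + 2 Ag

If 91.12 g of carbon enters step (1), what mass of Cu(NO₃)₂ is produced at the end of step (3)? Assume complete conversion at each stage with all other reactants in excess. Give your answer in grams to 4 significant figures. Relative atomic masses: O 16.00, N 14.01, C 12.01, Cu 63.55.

1423 g

M(C) = 12.01 g/mol.
M(Cu(NO3)2) = 63.55 + 2(14.01) + 6(16.00) = 187.57 g/mol.
n(C) = 91.12 / 12.01 = 7.5870 mol.
Reaction (1): C→CO ratio 2:2 ⇒ n(CO) = 7.5870 mol.
Reaction (2): CO→Cu ratio 1:1 ⇒ n(Cu) = 7.5870 mol.
Reaction (3): Cu→Cu(NO3)2 ratio 1:1 ⇒ n(Cu(NO3)2) = 7.5870 mol.
Mass of Cu(NO3)2 = 7.5870 × 187.57 = 1423.1 g.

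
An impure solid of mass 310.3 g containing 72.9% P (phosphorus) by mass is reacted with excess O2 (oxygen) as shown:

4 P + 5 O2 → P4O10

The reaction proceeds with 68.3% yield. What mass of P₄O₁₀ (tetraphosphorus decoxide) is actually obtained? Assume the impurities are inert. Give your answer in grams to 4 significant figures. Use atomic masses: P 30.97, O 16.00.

354.0 g

Pure P available = 310.3 g × 0.729 = 226.21 g.
M(P) = 30.97 g/mol.
M(P4O10) = 4(30.97) + 10(16.00) = 283.88 g/mol.
n(P) = 226.21 g / 30.97 g/mol = 7.3041 mol.
From the equation the P:P4O10 mole ratio is 4:1, so n(P4O10) = 7.3041 × 1/4 = 1.8260 mol.
Mass of P4O10 = 1.8260 mol × 283.88 g/mol = 518.37 g.
Actual mass collected = 518.37 g × 0.683 = 354.05 g.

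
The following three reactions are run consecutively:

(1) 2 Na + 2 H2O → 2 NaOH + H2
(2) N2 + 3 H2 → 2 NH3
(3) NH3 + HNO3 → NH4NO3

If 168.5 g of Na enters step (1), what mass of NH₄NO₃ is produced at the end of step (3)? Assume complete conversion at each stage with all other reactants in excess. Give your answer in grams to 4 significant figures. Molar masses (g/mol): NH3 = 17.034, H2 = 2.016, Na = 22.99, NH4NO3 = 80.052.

195.6 g

n(Na) = 168.5 / 22.99 = 7.3293 mol.
Reaction (1): Na→H2 ratio 2:1 ⇒ n(H2) = 3.6646 mol.
Reaction (2): H2→NH3 ratio 3:2 ⇒ n(NH3) = 2.4431 mol.
Reaction (3): NH3→NH4NO3 ratio 1:1 ⇒ n(NH4NO3) = 2.4431 mol.
Mass of NH4NO3 = 2.4431 × 80.052 = 195.57 g.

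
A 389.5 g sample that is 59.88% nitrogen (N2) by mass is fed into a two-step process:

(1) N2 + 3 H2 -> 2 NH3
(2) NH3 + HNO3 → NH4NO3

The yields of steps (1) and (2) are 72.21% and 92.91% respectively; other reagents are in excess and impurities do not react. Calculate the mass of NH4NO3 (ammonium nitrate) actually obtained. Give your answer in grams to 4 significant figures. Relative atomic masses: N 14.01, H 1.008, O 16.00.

Pure N2 = 389.5 × 0.5988 = 233.23 g.
M(N2) = 2(14.01) = 28.02 g/mol.
M(NH4NO3) = 2(14.01) + 4(1.008) + 3(16.00) = 80.052 g/mol.
n(N2) = 233.23 / 28.02 = 8.3238 mol.
Step 1 (N2:NH3 = 1:2): theoretical n(NH3) = 16.648 mol; at 72.21% yield, n(NH3) = 12.021 mol.
Step 2 (NH3:NH4NO3 = 1:1): theoretical n(NH4NO3) = 12.021 mol, so theoretical mass = 12.021 × 80.052 = 962.32 g.
At 92.91% yield, actual mass of NH4NO3 = 962.32 × 0.9291 = 894.09 g.

894.1 g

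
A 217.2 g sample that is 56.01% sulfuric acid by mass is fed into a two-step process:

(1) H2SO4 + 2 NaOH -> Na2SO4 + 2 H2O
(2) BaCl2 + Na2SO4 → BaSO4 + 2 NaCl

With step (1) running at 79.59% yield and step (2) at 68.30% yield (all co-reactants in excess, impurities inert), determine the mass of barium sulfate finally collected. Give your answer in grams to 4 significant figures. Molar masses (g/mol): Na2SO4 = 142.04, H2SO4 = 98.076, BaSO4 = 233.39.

157.4 g

Pure H2SO4 = 217.2 × 0.5601 = 121.65 g.
n(H2SO4) = 121.65 / 98.076 = 1.2404 mol.
Step 1 (H2SO4:Na2SO4 = 1:1): theoretical n(Na2SO4) = 1.2404 mol; at 79.59% yield, n(Na2SO4) = 0.98724 mol.
Step 2 (Na2SO4:BaSO4 = 1:1): theoretical n(BaSO4) = 0.98724 mol, so theoretical mass = 0.98724 × 233.39 = 230.41 g.
At 68.30% yield, actual mass of BaSO4 = 230.41 × 0.6830 = 157.37 g.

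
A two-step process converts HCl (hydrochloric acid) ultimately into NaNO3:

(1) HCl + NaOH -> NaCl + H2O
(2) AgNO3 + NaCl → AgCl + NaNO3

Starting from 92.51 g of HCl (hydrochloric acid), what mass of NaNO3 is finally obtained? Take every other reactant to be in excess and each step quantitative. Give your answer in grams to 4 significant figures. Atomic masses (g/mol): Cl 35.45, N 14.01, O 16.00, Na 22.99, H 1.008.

M(HCl) = 1.008 + 35.45 = 36.458 g/mol.
M(NaNO3) = 22.99 + 14.01 + 3(16.00) = 85.00 g/mol.
n(HCl) = 92.510 / 36.458 = 2.5374 mol.
Step 1 gives a 1:1 ratio of HCl to NaCl, so n(NaCl) = 2.5374 mol.
In step 2 the NaCl:NaNO3 ratio is 1:1, so n(NaNO3) = 2.5374 mol.
Mass of NaNO3 = 2.5374 × 85.00 = 215.68 g.

215.7 g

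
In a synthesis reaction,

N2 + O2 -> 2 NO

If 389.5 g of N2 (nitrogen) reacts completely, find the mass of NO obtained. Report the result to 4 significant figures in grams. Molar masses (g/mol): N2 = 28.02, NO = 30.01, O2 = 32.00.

n(N2) = 389.50 g / 28.02 g/mol = 13.901 mol.
From the equation the N2:NO mole ratio is 1:2, so n(NO) = 13.901 × 2/1 = 27.802 mol.
Mass of NO = 27.802 mol × 30.01 g/mol = 834.33 g.

834.3 g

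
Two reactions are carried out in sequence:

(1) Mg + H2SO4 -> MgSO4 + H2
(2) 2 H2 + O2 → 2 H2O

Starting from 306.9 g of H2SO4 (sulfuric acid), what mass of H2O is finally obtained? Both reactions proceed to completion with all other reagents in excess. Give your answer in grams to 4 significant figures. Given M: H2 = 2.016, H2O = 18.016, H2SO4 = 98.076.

n(H2SO4) = 306.90 / 98.076 = 3.1292 mol.
Step 1 gives a 1:1 ratio of H2SO4 to H2, so n(H2) = 3.1292 mol.
In step 2 the H2:H2O ratio is 2:2, so n(H2O) = 3.1292 mol.
Mass of H2O = 3.1292 × 18.016 = 56.376 g.

56.38 g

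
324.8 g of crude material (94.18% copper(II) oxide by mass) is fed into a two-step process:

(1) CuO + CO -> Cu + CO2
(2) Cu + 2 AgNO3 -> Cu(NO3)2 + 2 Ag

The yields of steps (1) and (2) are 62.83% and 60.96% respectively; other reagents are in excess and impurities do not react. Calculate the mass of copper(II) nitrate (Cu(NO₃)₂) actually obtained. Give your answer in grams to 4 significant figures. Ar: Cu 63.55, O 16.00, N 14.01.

276.3 g

Pure CuO = 324.8 × 0.9418 = 305.90 g.
M(CuO) = 63.55 + 16.00 = 79.55 g/mol.
M(Cu(NO3)2) = 63.55 + 2(14.01) + 6(16.00) = 187.57 g/mol.
n(CuO) = 305.90 / 79.55 = 3.8453 mol.
Step 1 (CuO:Cu = 1:1): theoretical n(Cu) = 3.8453 mol; at 62.83% yield, n(Cu) = 2.4160 mol.
Step 2 (Cu:Cu(NO3)2 = 1:1): theoretical n(Cu(NO3)2) = 2.4160 mol, so theoretical mass = 2.4160 × 187.57 = 453.17 g.
At 60.96% yield, actual mass of Cu(NO3)2 = 453.17 × 0.6096 = 276.25 g.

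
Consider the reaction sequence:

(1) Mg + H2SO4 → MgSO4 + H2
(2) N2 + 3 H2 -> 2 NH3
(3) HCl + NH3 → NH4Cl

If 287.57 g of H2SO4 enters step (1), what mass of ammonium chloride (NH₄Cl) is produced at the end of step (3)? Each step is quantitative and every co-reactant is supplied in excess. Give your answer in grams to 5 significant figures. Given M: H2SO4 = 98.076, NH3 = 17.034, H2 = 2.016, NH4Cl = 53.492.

n(H2SO4) = 287.57 / 98.076 = 2.93211 mol.
Reaction (1): H2SO4→H2 ratio 1:1 ⇒ n(H2) = 2.93211 mol.
Reaction (2): H2→NH3 ratio 3:2 ⇒ n(NH3) = 1.95474 mol.
Reaction (3): NH3→NH4Cl ratio 1:1 ⇒ n(NH4Cl) = 1.95474 mol.
Mass of NH4Cl = 1.95474 × 53.492 = 104.563 g.

104.56 g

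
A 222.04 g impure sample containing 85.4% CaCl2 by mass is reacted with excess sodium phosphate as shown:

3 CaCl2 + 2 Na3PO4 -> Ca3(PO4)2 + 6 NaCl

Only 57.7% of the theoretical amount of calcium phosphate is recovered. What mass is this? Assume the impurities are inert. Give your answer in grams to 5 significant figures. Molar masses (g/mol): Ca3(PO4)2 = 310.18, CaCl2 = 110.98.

Pure CaCl2 available = 222.04 g × 0.854 = 189.622 g.
n(CaCl2) = 189.622 g / 110.98 g/mol = 1.70862 mol.
From the equation the CaCl2:Ca3(PO4)2 mole ratio is 3:1, so n(Ca3(PO4)2) = 1.70862 × 1/3 = 0.569539 mol.
Mass of Ca3(PO4)2 = 0.569539 mol × 310.18 g/mol = 176.659 g.
Actual mass collected = 176.659 g × 0.577 = 101.933 g.

101.93 g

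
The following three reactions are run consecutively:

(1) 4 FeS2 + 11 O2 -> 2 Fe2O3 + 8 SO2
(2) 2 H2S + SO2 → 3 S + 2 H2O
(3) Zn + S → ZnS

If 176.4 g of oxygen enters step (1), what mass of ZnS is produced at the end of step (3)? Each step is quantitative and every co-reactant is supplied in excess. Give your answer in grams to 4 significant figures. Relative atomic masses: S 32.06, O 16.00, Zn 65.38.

1172 g

M(O2) = 2(16.00) = 32.00 g/mol.
M(ZnS) = 65.38 + 32.06 = 97.44 g/mol.
n(O2) = 176.4 / 32.00 = 5.5125 mol.
Reaction (1): O2→SO2 ratio 11:8 ⇒ n(SO2) = 4.0091 mol.
Reaction (2): SO2→S ratio 1:3 ⇒ n(S) = 12.027 mol.
Reaction (3): S→ZnS ratio 1:1 ⇒ n(ZnS) = 12.027 mol.
Mass of ZnS = 12.027 × 97.44 = 1171.9 g.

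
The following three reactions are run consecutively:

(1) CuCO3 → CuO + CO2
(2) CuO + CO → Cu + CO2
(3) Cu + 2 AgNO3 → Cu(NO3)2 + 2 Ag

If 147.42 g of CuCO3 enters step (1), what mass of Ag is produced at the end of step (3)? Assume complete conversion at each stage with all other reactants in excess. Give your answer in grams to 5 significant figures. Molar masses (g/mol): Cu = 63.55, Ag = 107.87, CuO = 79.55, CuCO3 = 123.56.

257.40 g

n(CuCO3) = 147.42 / 123.56 = 1.19310 mol.
Reaction (1): CuCO3→CuO ratio 1:1 ⇒ n(CuO) = 1.19310 mol.
Reaction (2): CuO→Cu ratio 1:1 ⇒ n(Cu) = 1.19310 mol.
Reaction (3): Cu→Ag ratio 1:2 ⇒ n(Ag) = 2.38621 mol.
Mass of Ag = 2.38621 × 107.87 = 257.400 g.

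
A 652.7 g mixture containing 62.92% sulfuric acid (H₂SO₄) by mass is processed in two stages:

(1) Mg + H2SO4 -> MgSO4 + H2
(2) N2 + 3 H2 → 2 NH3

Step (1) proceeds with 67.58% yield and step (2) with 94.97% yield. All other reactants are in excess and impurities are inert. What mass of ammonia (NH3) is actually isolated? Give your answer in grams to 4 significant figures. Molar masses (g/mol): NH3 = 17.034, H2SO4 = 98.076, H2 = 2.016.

30.52 g

Pure H2SO4 = 652.7 × 0.6292 = 410.68 g.
n(H2SO4) = 410.68 / 98.076 = 4.1874 mol.
Step 1 (H2SO4:H2 = 1:1): theoretical n(H2) = 4.1874 mol; at 67.58% yield, n(H2) = 2.8298 mol.
Step 2 (H2:NH3 = 3:2): theoretical n(NH3) = 1.8865 mol, so theoretical mass = 1.8865 × 17.034 = 32.135 g.
At 94.97% yield, actual mass of NH3 = 32.135 × 0.9497 = 30.519 g.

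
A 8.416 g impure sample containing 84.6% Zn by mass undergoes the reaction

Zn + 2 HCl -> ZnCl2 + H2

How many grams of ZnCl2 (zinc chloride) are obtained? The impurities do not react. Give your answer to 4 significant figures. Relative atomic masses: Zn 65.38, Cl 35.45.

Mass of pure Zn = 8.416 g × 0.846 = 7.1199 g.
M(Zn) = 65.38 g/mol.
M(ZnCl2) = 65.38 + 2(35.45) = 136.28 g/mol.
n(Zn) = 7.1199 g / 65.38 g/mol = 0.10890 mol.
From the equation the Zn:ZnCl2 mole ratio is 1:1, so n(ZnCl2) = 0.10890 × 1/1 = 0.10890 mol.
Mass of ZnCl2 = 0.10890 mol × 136.28 g/mol = 14.841 g.

14.84 g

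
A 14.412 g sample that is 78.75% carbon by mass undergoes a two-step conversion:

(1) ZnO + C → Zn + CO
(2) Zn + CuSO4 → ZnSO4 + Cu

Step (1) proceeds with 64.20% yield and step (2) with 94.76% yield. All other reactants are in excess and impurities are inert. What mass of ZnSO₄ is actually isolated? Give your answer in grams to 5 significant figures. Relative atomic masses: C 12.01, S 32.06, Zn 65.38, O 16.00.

Pure C = 14.412 × 0.7875 = 11.3495 g.
M(C) = 12.01 g/mol.
M(ZnSO4) = 65.38 + 32.06 + 4(16.00) = 161.44 g/mol.
n(C) = 11.3495 / 12.01 = 0.945000 mol.
Step 1 (C:Zn = 1:1): theoretical n(Zn) = 0.945000 mol; at 64.20% yield, n(Zn) = 0.606690 mol.
Step 2 (Zn:ZnSO4 = 1:1): theoretical n(ZnSO4) = 0.606690 mol, so theoretical mass = 0.606690 × 161.44 = 97.9440 g.
At 94.76% yield, actual mass of ZnSO4 = 97.9440 × 0.9476 = 92.8118 g.

92.812 g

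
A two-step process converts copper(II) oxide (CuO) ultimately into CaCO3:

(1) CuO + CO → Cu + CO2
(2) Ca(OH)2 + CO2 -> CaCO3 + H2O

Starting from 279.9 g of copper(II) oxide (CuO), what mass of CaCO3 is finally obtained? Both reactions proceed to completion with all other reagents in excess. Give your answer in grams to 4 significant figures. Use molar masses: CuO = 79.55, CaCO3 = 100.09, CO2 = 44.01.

n(CuO) = 279.90 / 79.55 = 3.5185 mol.
Step 1 gives a 1:1 ratio of CuO to CO2, so n(CO2) = 3.5185 mol.
In step 2 the CO2:CaCO3 ratio is 1:1, so n(CaCO3) = 3.5185 mol.
Mass of CaCO3 = 3.5185 × 100.09 = 352.17 g.

352.2 g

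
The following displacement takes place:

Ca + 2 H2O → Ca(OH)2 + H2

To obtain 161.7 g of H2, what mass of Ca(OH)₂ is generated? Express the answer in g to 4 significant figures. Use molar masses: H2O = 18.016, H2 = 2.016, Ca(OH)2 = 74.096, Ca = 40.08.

5943 g

n(H2) = 161.70 g / 2.016 g/mol = 80.208 mol.
From the equation the H2:Ca(OH)2 mole ratio is 1:1, so n(Ca(OH)2) = 80.208 × 1/1 = 80.208 mol.
Mass of Ca(OH)2 = 80.208 mol × 74.096 g/mol = 5943.1 g.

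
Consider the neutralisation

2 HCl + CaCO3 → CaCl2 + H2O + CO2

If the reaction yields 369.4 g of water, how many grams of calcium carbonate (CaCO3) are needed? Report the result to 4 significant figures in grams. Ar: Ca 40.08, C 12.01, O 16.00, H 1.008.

2052 g

M(H2O) = 2(1.008) + 16.00 = 18.016 g/mol.
M(CaCO3) = 40.08 + 12.01 + 3(16.00) = 100.09 g/mol.
n(H2O) = 369.40 g / 18.016 g/mol = 20.504 mol.
From the equation the H2O:CaCO3 mole ratio is 1:1, so n(CaCO3) = 20.504 × 1/1 = 20.504 mol.
Mass of CaCO3 = 20.504 mol × 100.09 g/mol = 2052.2 g.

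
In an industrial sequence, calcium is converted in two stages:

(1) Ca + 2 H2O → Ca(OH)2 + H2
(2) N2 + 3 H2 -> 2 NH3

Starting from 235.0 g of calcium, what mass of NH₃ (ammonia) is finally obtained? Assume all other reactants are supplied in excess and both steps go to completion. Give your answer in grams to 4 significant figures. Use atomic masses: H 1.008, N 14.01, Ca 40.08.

M(Ca) = 40.08 g/mol.
M(NH3) = 14.01 + 3(1.008) = 17.034 g/mol.
n(Ca) = 235.00 / 40.08 = 5.8633 mol.
Step 1 gives a 1:1 ratio of Ca to H2, so n(H2) = 5.8633 mol.
In step 2 the H2:NH3 ratio is 3:2, so n(NH3) = 3.9088 mol.
Mass of NH3 = 3.9088 × 17.034 = 66.583 g.

66.58 g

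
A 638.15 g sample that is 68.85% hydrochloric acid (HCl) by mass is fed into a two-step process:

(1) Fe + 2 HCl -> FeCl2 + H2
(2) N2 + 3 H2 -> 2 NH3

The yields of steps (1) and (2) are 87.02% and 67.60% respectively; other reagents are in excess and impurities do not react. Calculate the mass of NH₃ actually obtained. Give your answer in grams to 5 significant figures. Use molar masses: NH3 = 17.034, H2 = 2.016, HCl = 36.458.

40.253 g

Pure HCl = 638.15 × 0.6885 = 439.366 g.
n(HCl) = 439.366 / 36.458 = 12.0513 mol.
Step 1 (HCl:H2 = 2:1): theoretical n(H2) = 6.02565 mol; at 87.02% yield, n(H2) = 5.24352 mol.
Step 2 (H2:NH3 = 3:2): theoretical n(NH3) = 3.49568 mol, so theoretical mass = 3.49568 × 17.034 = 59.5454 g.
At 67.60% yield, actual mass of NH3 = 59.5454 × 0.6760 = 40.2527 g.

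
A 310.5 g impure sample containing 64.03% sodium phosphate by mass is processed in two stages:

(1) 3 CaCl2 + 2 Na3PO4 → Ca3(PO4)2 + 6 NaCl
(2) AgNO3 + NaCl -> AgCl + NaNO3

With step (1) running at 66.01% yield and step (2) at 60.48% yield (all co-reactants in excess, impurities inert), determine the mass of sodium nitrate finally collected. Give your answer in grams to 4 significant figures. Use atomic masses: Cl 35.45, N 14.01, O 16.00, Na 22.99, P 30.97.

123.5 g

Pure Na3PO4 = 310.5 × 0.6403 = 198.81 g.
M(Na3PO4) = 3(22.99) + 30.97 + 4(16.00) = 163.94 g/mol.
M(NaNO3) = 22.99 + 14.01 + 3(16.00) = 85.00 g/mol.
n(Na3PO4) = 198.81 / 163.94 = 1.2127 mol.
Step 1 (Na3PO4:NaCl = 2:6): theoretical n(NaCl) = 3.6382 mol; at 66.01% yield, n(NaCl) = 2.4015 mol.
Step 2 (NaCl:NaNO3 = 1:1): theoretical n(NaNO3) = 2.4015 mol, so theoretical mass = 2.4015 × 85.00 = 204.13 g.
At 60.48% yield, actual mass of NaNO3 = 204.13 × 0.6048 = 123.46 g.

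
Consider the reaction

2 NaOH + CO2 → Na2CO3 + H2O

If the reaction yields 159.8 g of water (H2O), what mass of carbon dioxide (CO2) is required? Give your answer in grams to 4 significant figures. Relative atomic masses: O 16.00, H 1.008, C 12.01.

M(H2O) = 2(1.008) + 16.00 = 18.016 g/mol.
M(CO2) = 12.01 + 2(16.00) = 44.01 g/mol.
n(H2O) = 159.80 g / 18.016 g/mol = 8.8699 mol.
From the equation the H2O:CO2 mole ratio is 1:1, so n(CO2) = 8.8699 × 1/1 = 8.8699 mol.
Mass of CO2 = 8.8699 mol × 44.01 g/mol = 390.36 g.

390.4 g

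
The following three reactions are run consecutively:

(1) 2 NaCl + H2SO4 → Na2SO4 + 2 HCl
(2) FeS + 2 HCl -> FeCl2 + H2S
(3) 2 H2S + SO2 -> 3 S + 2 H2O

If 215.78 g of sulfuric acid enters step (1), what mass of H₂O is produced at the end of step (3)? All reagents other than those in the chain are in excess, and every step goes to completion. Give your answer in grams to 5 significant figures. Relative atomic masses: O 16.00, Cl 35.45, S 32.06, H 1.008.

39.638 g

M(H2SO4) = 2(1.008) + 32.06 + 4(16.00) = 98.076 g/mol.
M(H2O) = 2(1.008) + 16.00 = 18.016 g/mol.
n(H2SO4) = 215.78 / 98.076 = 2.20013 mol.
Reaction (1): H2SO4→HCl ratio 1:2 ⇒ n(HCl) = 4.40026 mol.
Reaction (2): HCl→H2S ratio 2:1 ⇒ n(H2S) = 2.20013 mol.
Reaction (3): H2S→H2O ratio 2:2 ⇒ n(H2O) = 2.20013 mol.
Mass of H2O = 2.20013 × 18.016 = 39.6376 g.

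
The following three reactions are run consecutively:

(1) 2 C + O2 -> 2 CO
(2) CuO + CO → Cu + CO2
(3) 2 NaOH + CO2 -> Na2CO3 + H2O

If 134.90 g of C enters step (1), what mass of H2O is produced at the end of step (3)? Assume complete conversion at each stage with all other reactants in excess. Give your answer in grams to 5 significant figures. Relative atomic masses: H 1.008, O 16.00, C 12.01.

M(C) = 12.01 g/mol.
M(H2O) = 2(1.008) + 16.00 = 18.016 g/mol.
n(C) = 134.90 / 12.01 = 11.2323 mol.
Reaction (1): C→CO ratio 2:2 ⇒ n(CO) = 11.2323 mol.
Reaction (2): CO→CO2 ratio 1:1 ⇒ n(CO2) = 11.2323 mol.
Reaction (3): CO2→H2O ratio 1:1 ⇒ n(H2O) = 11.2323 mol.
Mass of H2O = 11.2323 × 18.016 = 202.361 g.

202.36 g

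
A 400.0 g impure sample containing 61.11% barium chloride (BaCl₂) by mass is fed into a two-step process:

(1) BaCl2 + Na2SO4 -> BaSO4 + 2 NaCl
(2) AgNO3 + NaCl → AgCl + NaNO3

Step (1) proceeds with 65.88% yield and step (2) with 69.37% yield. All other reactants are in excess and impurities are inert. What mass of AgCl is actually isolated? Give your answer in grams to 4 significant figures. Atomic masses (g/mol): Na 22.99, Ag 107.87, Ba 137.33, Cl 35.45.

Pure BaCl2 = 400.0 × 0.6111 = 244.44 g.
M(BaCl2) = 137.33 + 2(35.45) = 208.23 g/mol.
M(AgCl) = 107.87 + 35.45 = 143.32 g/mol.
n(BaCl2) = 244.44 / 208.23 = 1.1739 mol.
Step 1 (BaCl2:NaCl = 1:2): theoretical n(NaCl) = 2.3478 mol; at 65.88% yield, n(NaCl) = 1.5467 mol.
Step 2 (NaCl:AgCl = 1:1): theoretical n(AgCl) = 1.5467 mol, so theoretical mass = 1.5467 × 143.32 = 221.68 g.
At 69.37% yield, actual mass of AgCl = 221.68 × 0.6937 = 153.78 g.

153.8 g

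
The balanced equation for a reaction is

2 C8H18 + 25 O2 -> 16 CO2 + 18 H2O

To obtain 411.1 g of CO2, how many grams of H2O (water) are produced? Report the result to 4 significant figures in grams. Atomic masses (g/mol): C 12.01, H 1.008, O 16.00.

M(CO2) = 12.01 + 2(16.00) = 44.01 g/mol.
M(H2O) = 2(1.008) + 16.00 = 18.016 g/mol.
n(CO2) = 411.10 g / 44.01 g/mol = 9.3411 mol.
From the equation the CO2:H2O mole ratio is 16:18, so n(H2O) = 9.3411 × 18/16 = 10.509 mol.
Mass of H2O = 10.509 mol × 18.016 g/mol = 189.32 g.

189.3 g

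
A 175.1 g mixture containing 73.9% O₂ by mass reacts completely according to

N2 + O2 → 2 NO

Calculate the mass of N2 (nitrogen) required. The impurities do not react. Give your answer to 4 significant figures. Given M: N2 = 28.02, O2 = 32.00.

113.3 g

Mass of pure O2 = 175.1 g × 0.739 = 129.40 g.
n(O2) = 129.40 g / 32.00 g/mol = 4.0437 mol.
From the equation the O2:N2 mole ratio is 1:1, so n(N2) = 4.0437 × 1/1 = 4.0437 mol.
Mass of N2 = 4.0437 mol × 28.02 g/mol = 113.30 g.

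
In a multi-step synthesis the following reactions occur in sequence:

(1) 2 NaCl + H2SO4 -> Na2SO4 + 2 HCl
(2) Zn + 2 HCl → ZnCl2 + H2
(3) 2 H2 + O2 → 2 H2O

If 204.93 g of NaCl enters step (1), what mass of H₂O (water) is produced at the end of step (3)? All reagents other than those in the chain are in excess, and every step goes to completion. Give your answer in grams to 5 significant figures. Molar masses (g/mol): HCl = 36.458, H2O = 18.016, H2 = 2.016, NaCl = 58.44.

31.588 g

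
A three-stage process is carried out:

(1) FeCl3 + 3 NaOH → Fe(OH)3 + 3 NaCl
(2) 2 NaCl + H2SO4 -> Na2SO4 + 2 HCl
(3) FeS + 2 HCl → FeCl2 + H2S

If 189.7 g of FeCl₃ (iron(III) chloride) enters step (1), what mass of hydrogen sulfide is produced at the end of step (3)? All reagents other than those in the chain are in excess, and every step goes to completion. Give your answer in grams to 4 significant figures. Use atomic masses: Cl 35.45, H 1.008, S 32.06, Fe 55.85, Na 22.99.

59.78 g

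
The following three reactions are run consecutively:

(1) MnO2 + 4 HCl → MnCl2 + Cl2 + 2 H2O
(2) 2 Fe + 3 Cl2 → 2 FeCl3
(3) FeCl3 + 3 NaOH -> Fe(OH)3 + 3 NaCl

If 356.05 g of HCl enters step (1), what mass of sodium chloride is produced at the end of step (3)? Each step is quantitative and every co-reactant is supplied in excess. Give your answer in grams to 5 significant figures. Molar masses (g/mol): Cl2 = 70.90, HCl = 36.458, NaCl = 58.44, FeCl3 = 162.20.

n(HCl) = 356.05 / 36.458 = 9.76603 mol.
Reaction (1): HCl→Cl2 ratio 4:1 ⇒ n(Cl2) = 2.44151 mol.
Reaction (2): Cl2→FeCl3 ratio 3:2 ⇒ n(FeCl3) = 1.62767 mol.
Reaction (3): FeCl3→NaCl ratio 1:3 ⇒ n(NaCl) = 4.88302 mol.
Mass of NaCl = 4.88302 × 58.44 = 285.363 g.

285.36 g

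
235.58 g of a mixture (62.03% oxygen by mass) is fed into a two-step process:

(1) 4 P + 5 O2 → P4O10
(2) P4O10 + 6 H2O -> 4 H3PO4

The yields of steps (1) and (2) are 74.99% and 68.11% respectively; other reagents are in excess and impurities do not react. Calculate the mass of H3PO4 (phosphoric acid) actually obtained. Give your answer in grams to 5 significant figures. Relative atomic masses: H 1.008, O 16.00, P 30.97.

182.85 g

Pure O2 = 235.58 × 0.6203 = 146.130 g.
M(O2) = 2(16.00) = 32.00 g/mol.
M(H3PO4) = 3(1.008) + 30.97 + 4(16.00) = 97.994 g/mol.
n(O2) = 146.130 / 32.00 = 4.56657 mol.
Step 1 (O2:P4O10 = 5:1): theoretical n(P4O10) = 0.913314 mol; at 74.99% yield, n(P4O10) = 0.684894 mol.
Step 2 (P4O10:H3PO4 = 1:4): theoretical n(H3PO4) = 2.73958 mol, so theoretical mass = 2.73958 × 97.994 = 268.462 g.
At 68.11% yield, actual mass of H3PO4 = 268.462 × 0.6811 = 182.850 g.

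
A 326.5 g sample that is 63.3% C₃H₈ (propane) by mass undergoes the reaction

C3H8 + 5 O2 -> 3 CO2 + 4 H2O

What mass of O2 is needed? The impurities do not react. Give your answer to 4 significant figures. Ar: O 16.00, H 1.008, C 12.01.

749.9 g

Mass of pure C3H8 = 326.5 g × 0.633 = 206.67 g.
M(C3H8) = 3(12.01) + 8(1.008) = 44.094 g/mol.
M(O2) = 2(16.00) = 32.00 g/mol.
n(C3H8) = 206.67 g / 44.094 g/mol = 4.6871 mol.
From the equation the C3H8:O2 mole ratio is 1:5, so n(O2) = 4.6871 × 5/1 = 23.436 mol.
Mass of O2 = 23.436 mol × 32.00 g/mol = 749.94 g.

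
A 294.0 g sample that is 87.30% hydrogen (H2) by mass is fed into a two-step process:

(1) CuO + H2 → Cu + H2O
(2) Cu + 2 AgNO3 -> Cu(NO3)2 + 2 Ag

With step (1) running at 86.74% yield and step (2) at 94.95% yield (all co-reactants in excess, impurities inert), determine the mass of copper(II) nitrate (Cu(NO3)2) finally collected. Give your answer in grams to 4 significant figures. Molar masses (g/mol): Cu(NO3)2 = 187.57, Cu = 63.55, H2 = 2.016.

19670 g

Pure H2 = 294.0 × 0.8730 = 256.66 g.
n(H2) = 256.66 / 2.016 = 127.31 mol.
Step 1 (H2:Cu = 1:1): theoretical n(Cu) = 127.31 mol; at 86.74% yield, n(Cu) = 110.43 mol.
Step 2 (Cu:Cu(NO3)2 = 1:1): theoretical n(Cu(NO3)2) = 110.43 mol, so theoretical mass = 110.43 × 187.57 = 20714 g.
At 94.95% yield, actual mass of Cu(NO3)2 = 20714 × 0.9495 = 19667 g.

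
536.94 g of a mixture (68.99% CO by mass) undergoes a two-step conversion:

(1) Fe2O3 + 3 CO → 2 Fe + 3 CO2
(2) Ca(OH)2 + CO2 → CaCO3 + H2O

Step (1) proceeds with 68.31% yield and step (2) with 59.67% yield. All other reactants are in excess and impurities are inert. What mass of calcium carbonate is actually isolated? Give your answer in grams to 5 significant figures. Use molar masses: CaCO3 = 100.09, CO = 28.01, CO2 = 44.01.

539.55 g

Pure CO = 536.94 × 0.6899 = 370.435 g.
n(CO) = 370.435 / 28.01 = 13.2251 mol.
Step 1 (CO:CO2 = 3:3): theoretical n(CO2) = 13.2251 mol; at 68.31% yield, n(CO2) = 9.03406 mol.
Step 2 (CO2:CaCO3 = 1:1): theoretical n(CaCO3) = 9.03406 mol, so theoretical mass = 9.03406 × 100.09 = 904.219 g.
At 59.67% yield, actual mass of CaCO3 = 904.219 × 0.5967 = 539.548 g.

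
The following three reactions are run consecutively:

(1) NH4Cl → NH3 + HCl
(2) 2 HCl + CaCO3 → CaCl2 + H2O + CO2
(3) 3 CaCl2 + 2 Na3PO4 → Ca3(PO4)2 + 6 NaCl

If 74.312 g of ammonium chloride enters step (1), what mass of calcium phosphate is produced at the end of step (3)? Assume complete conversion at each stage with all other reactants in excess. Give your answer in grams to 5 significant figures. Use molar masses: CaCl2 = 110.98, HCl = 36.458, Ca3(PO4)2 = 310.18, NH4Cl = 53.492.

n(NH4Cl) = 74.312 / 53.492 = 1.38922 mol.
Reaction (1): NH4Cl→HCl ratio 1:1 ⇒ n(HCl) = 1.38922 mol.
Reaction (2): HCl→CaCl2 ratio 2:1 ⇒ n(CaCl2) = 0.694609 mol.
Reaction (3): CaCl2→Ca3(PO4)2 ratio 3:1 ⇒ n(Ca3(PO4)2) = 0.231536 mol.
Mass of Ca3(PO4)2 = 0.231536 × 310.18 = 71.8179 g.

71.818 g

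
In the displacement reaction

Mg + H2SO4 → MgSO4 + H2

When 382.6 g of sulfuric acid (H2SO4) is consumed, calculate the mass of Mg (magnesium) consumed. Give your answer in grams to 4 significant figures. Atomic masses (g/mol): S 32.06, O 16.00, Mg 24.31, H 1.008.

94.83 g

M(H2SO4) = 2(1.008) + 32.06 + 4(16.00) = 98.076 g/mol.
M(Mg) = 24.31 g/mol.
n(H2SO4) = 382.60 g / 98.076 g/mol = 3.9011 mol.
From the equation the H2SO4:Mg mole ratio is 1:1, so n(Mg) = 3.9011 × 1/1 = 3.9011 mol.
Mass of Mg = 3.9011 mol × 24.31 g/mol = 94.835 g.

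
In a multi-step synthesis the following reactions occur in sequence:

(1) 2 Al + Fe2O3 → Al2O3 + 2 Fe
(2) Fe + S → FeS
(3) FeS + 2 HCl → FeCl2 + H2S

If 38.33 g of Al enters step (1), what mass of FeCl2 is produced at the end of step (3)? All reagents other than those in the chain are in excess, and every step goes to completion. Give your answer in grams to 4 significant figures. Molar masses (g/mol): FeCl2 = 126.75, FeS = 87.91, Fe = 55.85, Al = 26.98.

180.1 g

n(Al) = 38.33 / 26.98 = 1.4207 mol.
Reaction (1): Al→Fe ratio 2:2 ⇒ n(Fe) = 1.4207 mol.
Reaction (2): Fe→FeS ratio 1:1 ⇒ n(FeS) = 1.4207 mol.
Reaction (3): FeS→FeCl2 ratio 1:1 ⇒ n(FeCl2) = 1.4207 mol.
Mass of FeCl2 = 1.4207 × 126.75 = 180.07 g.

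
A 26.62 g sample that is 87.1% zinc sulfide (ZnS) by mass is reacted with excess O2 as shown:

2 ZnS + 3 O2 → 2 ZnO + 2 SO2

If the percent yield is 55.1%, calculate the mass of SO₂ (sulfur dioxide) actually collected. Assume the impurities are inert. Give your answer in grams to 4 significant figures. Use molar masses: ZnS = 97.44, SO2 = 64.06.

Pure ZnS available = 26.62 g × 0.871 = 23.186 g.
n(ZnS) = 23.186 g / 97.44 g/mol = 0.23795 mol.
From the equation the ZnS:SO2 mole ratio is 2:2, so n(SO2) = 0.23795 × 2/2 = 0.23795 mol.
Mass of SO2 = 0.23795 mol × 64.06 g/mol = 15.243 g.
Actual mass collected = 15.243 g × 0.551 = 8.3990 g.

8.399 g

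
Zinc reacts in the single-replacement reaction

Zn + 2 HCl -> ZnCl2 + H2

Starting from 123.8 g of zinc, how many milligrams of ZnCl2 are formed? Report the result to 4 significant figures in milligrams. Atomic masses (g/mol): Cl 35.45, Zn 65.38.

258100 mg

M(Zn) = 65.38 g/mol.
M(ZnCl2) = 65.38 + 2(35.45) = 136.28 g/mol.
n(Zn) = 123.80 g / 65.38 g/mol = 1.8935 mol.
From the equation the Zn:ZnCl2 mole ratio is 1:1, so n(ZnCl2) = 1.8935 × 1/1 = 1.8935 mol.
Mass of ZnCl2 = 1.8935 mol × 136.28 g/mol = 258.05 g.
Converting to mg: 258.05 g = 258100 mg.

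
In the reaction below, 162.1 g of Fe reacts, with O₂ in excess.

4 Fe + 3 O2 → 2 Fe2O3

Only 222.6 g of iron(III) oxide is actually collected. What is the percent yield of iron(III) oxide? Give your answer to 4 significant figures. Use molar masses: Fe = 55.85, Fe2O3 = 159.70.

n(Fe) = 162.10 g / 55.85 g/mol = 2.9024 mol.
From the equation the Fe:Fe2O3 mole ratio is 4:2, so n(Fe2O3) = 2.9024 × 2/4 = 1.4512 mol.
Mass of Fe2O3 = 1.4512 mol × 159.70 g/mol = 231.76 g.
This is the theoretical yield. Percent yield = 222.6 g / 231.76 g × 100% = 96.048%.

96.05 %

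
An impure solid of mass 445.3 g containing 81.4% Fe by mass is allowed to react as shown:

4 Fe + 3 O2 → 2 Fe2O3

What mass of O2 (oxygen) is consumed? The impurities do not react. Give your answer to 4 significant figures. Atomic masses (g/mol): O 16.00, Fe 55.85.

Mass of pure Fe = 445.3 g × 0.814 = 362.47 g.
M(Fe) = 55.85 g/mol.
M(O2) = 2(16.00) = 32.00 g/mol.
n(Fe) = 362.47 g / 55.85 g/mol = 6.4901 mol.
From the equation the Fe:O2 mole ratio is 4:3, so n(O2) = 6.4901 × 3/4 = 4.8676 mol.
Mass of O2 = 4.8676 mol × 32.00 g/mol = 155.76 g.

155.8 g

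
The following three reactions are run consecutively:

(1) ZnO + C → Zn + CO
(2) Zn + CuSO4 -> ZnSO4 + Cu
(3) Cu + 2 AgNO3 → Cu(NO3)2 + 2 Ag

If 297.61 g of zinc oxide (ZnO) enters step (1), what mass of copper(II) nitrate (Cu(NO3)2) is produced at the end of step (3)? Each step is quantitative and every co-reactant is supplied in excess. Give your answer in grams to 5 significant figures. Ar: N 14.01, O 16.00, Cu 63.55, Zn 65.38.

M(ZnO) = 65.38 + 16.00 = 81.38 g/mol.
M(Cu(NO3)2) = 63.55 + 2(14.01) + 6(16.00) = 187.57 g/mol.
n(ZnO) = 297.61 / 81.38 = 3.65704 mol.
Reaction (1): ZnO→Zn ratio 1:1 ⇒ n(Zn) = 3.65704 mol.
Reaction (2): Zn→Cu ratio 1:1 ⇒ n(Cu) = 3.65704 mol.
Reaction (3): Cu→Cu(NO3)2 ratio 1:1 ⇒ n(Cu(NO3)2) = 3.65704 mol.
Mass of Cu(NO3)2 = 3.65704 × 187.57 = 685.951 g.

685.95 g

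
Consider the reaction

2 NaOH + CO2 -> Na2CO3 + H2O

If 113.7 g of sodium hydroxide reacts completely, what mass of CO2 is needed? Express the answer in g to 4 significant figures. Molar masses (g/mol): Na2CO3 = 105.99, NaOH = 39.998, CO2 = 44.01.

n(NaOH) = 113.70 g / 39.998 g/mol = 2.8426 mol.
From the equation the NaOH:CO2 mole ratio is 2:1, so n(CO2) = 2.8426 × 1/2 = 1.4213 mol.
Mass of CO2 = 1.4213 mol × 44.01 g/mol = 62.552 g.

62.55 g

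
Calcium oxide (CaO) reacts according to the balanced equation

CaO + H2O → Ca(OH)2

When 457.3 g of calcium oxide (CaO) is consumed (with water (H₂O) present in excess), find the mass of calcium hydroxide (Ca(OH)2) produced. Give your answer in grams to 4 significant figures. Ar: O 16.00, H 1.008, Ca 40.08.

604.2 g

M(CaO) = 40.08 + 16.00 = 56.08 g/mol.
M(Ca(OH)2) = 40.08 + 2(16.00) + 2(1.008) = 74.096 g/mol.
n(CaO) = 457.30 g / 56.08 g/mol = 8.1544 mol.
From the equation the CaO:Ca(OH)2 mole ratio is 1:1, so n(Ca(OH)2) = 8.1544 × 1/1 = 8.1544 mol.
Mass of Ca(OH)2 = 8.1544 mol × 74.096 g/mol = 604.21 g.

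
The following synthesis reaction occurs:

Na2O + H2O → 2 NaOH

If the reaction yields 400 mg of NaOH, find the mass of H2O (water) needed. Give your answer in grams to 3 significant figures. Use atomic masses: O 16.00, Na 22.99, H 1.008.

0.0901 g

M(NaOH) = 22.99 + 16.00 + 1.008 = 39.998 g/mol.
M(H2O) = 2(1.008) + 16.00 = 18.016 g/mol.
Convert: 400 mg = 0.4000 g.
n(NaOH) = 0.4000 g / 39.998 g/mol = 0.01000 mol.
From the equation the NaOH:H2O mole ratio is 2:1, so n(H2O) = 0.01000 × 1/2 = 0.005000 mol.
Mass of H2O = 0.005000 mol × 18.016 g/mol = 0.09008 g.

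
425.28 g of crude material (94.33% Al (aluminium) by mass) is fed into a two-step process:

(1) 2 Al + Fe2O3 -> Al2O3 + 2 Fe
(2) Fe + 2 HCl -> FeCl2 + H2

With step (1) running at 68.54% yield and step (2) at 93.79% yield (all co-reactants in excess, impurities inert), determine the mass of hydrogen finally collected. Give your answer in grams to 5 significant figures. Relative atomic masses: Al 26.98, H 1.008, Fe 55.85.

19.270 g

Pure Al = 425.28 × 0.9433 = 401.167 g.
M(Al) = 26.98 g/mol.
M(H2) = 2(1.008) = 2.016 g/mol.
n(Al) = 401.167 / 26.98 = 14.8690 mol.
Step 1 (Al:Fe = 2:2): theoretical n(Fe) = 14.8690 mol; at 68.54% yield, n(Fe) = 10.1912 mol.
Step 2 (Fe:H2 = 1:1): theoretical n(H2) = 10.1912 mol, so theoretical mass = 10.1912 × 2.016 = 20.5455 g.
At 93.79% yield, actual mass of H2 = 20.5455 × 0.9379 = 19.2697 g.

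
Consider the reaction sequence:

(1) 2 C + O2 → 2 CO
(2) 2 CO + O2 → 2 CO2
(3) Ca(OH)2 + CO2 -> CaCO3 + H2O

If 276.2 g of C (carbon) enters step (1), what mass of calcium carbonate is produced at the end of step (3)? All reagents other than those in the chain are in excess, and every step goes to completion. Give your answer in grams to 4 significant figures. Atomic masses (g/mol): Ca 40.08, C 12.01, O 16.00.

2302 g

M(C) = 12.01 g/mol.
M(CaCO3) = 40.08 + 12.01 + 3(16.00) = 100.09 g/mol.
n(C) = 276.2 / 12.01 = 22.998 mol.
Reaction (1): C→CO ratio 2:2 ⇒ n(CO) = 22.998 mol.
Reaction (2): CO→CO2 ratio 2:2 ⇒ n(CO2) = 22.998 mol.
Reaction (3): CO2→CaCO3 ratio 1:1 ⇒ n(CaCO3) = 22.998 mol.
Mass of CaCO3 = 22.998 × 100.09 = 2301.8 g.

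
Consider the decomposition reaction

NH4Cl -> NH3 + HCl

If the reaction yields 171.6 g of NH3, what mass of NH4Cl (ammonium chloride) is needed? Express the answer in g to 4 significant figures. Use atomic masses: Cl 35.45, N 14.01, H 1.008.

538.9 g

M(NH3) = 14.01 + 3(1.008) = 17.034 g/mol.
M(NH4Cl) = 14.01 + 4(1.008) + 35.45 = 53.492 g/mol.
n(NH3) = 171.60 g / 17.034 g/mol = 10.074 mol.
From the equation the NH3:NH4Cl mole ratio is 1:1, so n(NH4Cl) = 10.074 × 1/1 = 10.074 mol.
Mass of NH4Cl = 10.074 mol × 53.492 g/mol = 538.88 g.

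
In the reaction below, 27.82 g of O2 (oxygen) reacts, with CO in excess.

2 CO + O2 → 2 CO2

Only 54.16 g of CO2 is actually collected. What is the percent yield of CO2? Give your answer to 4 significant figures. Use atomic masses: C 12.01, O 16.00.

70.78 %

M(O2) = 2(16.00) = 32.00 g/mol.
M(CO2) = 12.01 + 2(16.00) = 44.01 g/mol.
n(O2) = 27.820 g / 32.00 g/mol = 0.86938 mol.
From the equation the O2:CO2 mole ratio is 1:2, so n(CO2) = 0.86938 × 2/1 = 1.7388 mol.
Mass of CO2 = 1.7388 mol × 44.01 g/mol = 76.522 g.
This is the theoretical yield. Percent yield = 54.16 g / 76.522 g × 100% = 70.777%.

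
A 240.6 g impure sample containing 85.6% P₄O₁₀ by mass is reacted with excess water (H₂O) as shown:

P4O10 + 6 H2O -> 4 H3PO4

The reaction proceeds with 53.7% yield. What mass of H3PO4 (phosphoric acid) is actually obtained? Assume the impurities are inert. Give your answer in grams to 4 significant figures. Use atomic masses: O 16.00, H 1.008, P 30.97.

Pure P4O10 available = 240.6 g × 0.856 = 205.95 g.
M(P4O10) = 4(30.97) + 10(16.00) = 283.88 g/mol.
M(H3PO4) = 3(1.008) + 30.97 + 4(16.00) = 97.994 g/mol.
n(P4O10) = 205.95 g / 283.88 g/mol = 0.72550 mol.
From the equation the P4O10:H3PO4 mole ratio is 1:4, so n(H3PO4) = 0.72550 × 4/1 = 2.9020 mol.
Mass of H3PO4 = 2.9020 mol × 97.994 g/mol = 284.38 g.
Actual mass collected = 284.38 g × 0.537 = 152.71 g.

152.7 g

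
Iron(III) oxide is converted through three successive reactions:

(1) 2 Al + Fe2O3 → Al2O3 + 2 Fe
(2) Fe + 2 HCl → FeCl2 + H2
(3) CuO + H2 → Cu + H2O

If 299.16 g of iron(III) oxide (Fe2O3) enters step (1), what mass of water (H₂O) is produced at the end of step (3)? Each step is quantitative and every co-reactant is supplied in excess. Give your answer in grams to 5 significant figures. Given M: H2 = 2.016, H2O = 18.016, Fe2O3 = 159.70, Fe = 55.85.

n(Fe2O3) = 299.16 / 159.70 = 1.87326 mol.
Reaction (1): Fe2O3→Fe ratio 1:2 ⇒ n(Fe) = 3.74652 mol.
Reaction (2): Fe→H2 ratio 1:1 ⇒ n(H2) = 3.74652 mol.
Reaction (3): H2→H2O ratio 1:1 ⇒ n(H2O) = 3.74652 mol.
Mass of H2O = 3.74652 × 18.016 = 67.4974 g.

67.497 g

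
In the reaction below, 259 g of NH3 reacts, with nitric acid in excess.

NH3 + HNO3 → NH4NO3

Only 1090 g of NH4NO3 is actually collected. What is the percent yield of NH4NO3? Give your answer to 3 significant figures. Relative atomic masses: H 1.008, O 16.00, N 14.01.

89.6 %

M(NH3) = 14.01 + 3(1.008) = 17.034 g/mol.
M(NH4NO3) = 2(14.01) + 4(1.008) + 3(16.00) = 80.052 g/mol.
n(NH3) = 259.0 g / 17.034 g/mol = 15.20 mol.
From the equation the NH3:NH4NO3 mole ratio is 1:1, so n(NH4NO3) = 15.20 × 1/1 = 15.20 mol.
Mass of NH4NO3 = 15.20 mol × 80.052 g/mol = 1217 g.
This is the theoretical yield. Percent yield = 1090 g / 1217 g × 100% = 89.55%.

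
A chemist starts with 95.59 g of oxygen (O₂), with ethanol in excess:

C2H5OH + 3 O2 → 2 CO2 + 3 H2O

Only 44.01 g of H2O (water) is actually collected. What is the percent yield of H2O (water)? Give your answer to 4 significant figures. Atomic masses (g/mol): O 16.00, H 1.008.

M(O2) = 2(16.00) = 32.00 g/mol.
M(H2O) = 2(1.008) + 16.00 = 18.016 g/mol.
n(O2) = 95.590 g / 32.00 g/mol = 2.9872 mol.
From the equation the O2:H2O mole ratio is 3:3, so n(H2O) = 2.9872 × 3/3 = 2.9872 mol.
Mass of H2O = 2.9872 mol × 18.016 g/mol = 53.817 g.
This is the theoretical yield. Percent yield = 44.01 g / 53.817 g × 100% = 81.777%.

81.78 %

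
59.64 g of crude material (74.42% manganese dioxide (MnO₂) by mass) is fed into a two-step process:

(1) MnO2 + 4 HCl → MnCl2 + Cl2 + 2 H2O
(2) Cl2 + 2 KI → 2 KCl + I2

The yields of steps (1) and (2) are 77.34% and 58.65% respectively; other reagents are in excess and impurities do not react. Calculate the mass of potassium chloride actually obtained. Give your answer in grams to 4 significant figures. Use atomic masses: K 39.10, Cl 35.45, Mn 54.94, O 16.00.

Pure MnO2 = 59.64 × 0.7442 = 44.384 g.
M(MnO2) = 54.94 + 2(16.00) = 86.94 g/mol.
M(KCl) = 39.10 + 35.45 = 74.55 g/mol.
n(MnO2) = 44.384 / 86.94 = 0.51051 mol.
Step 1 (MnO2:Cl2 = 1:1): theoretical n(Cl2) = 0.51051 mol; at 77.34% yield, n(Cl2) = 0.39483 mol.
Step 2 (Cl2:KCl = 1:2): theoretical n(KCl) = 0.78966 mol, so theoretical mass = 0.78966 × 74.55 = 58.869 g.
At 58.65% yield, actual mass of KCl = 58.869 × 0.5865 = 34.527 g.

34.53 g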